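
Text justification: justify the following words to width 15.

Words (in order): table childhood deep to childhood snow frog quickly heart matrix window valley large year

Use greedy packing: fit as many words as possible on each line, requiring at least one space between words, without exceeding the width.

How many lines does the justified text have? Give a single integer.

Answer: 7

Derivation:
Line 1: ['table', 'childhood'] (min_width=15, slack=0)
Line 2: ['deep', 'to'] (min_width=7, slack=8)
Line 3: ['childhood', 'snow'] (min_width=14, slack=1)
Line 4: ['frog', 'quickly'] (min_width=12, slack=3)
Line 5: ['heart', 'matrix'] (min_width=12, slack=3)
Line 6: ['window', 'valley'] (min_width=13, slack=2)
Line 7: ['large', 'year'] (min_width=10, slack=5)
Total lines: 7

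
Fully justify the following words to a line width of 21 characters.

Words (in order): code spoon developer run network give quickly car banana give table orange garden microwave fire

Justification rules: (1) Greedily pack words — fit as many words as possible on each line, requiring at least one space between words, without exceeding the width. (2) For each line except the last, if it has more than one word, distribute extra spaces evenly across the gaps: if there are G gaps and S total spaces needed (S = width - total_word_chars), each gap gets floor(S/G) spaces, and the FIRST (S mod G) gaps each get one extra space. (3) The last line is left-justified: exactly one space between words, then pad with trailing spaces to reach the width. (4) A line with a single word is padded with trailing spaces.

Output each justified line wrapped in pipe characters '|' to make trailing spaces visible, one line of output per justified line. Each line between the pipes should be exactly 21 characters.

Answer: |code  spoon developer|
|run    network   give|
|quickly   car  banana|
|give   table   orange|
|garden microwave fire|

Derivation:
Line 1: ['code', 'spoon', 'developer'] (min_width=20, slack=1)
Line 2: ['run', 'network', 'give'] (min_width=16, slack=5)
Line 3: ['quickly', 'car', 'banana'] (min_width=18, slack=3)
Line 4: ['give', 'table', 'orange'] (min_width=17, slack=4)
Line 5: ['garden', 'microwave', 'fire'] (min_width=21, slack=0)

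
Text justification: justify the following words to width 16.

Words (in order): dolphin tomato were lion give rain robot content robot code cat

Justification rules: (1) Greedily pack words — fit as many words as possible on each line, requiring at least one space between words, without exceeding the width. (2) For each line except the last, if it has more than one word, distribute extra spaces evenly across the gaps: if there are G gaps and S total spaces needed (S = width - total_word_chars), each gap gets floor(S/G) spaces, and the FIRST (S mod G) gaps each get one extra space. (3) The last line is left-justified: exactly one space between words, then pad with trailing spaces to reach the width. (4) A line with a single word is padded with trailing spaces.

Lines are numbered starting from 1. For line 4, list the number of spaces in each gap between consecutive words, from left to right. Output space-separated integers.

Answer: 4

Derivation:
Line 1: ['dolphin', 'tomato'] (min_width=14, slack=2)
Line 2: ['were', 'lion', 'give'] (min_width=14, slack=2)
Line 3: ['rain', 'robot'] (min_width=10, slack=6)
Line 4: ['content', 'robot'] (min_width=13, slack=3)
Line 5: ['code', 'cat'] (min_width=8, slack=8)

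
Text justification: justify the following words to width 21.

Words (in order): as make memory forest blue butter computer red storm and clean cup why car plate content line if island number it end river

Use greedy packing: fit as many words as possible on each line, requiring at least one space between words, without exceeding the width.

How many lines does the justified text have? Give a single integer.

Line 1: ['as', 'make', 'memory', 'forest'] (min_width=21, slack=0)
Line 2: ['blue', 'butter', 'computer'] (min_width=20, slack=1)
Line 3: ['red', 'storm', 'and', 'clean'] (min_width=19, slack=2)
Line 4: ['cup', 'why', 'car', 'plate'] (min_width=17, slack=4)
Line 5: ['content', 'line', 'if'] (min_width=15, slack=6)
Line 6: ['island', 'number', 'it', 'end'] (min_width=20, slack=1)
Line 7: ['river'] (min_width=5, slack=16)
Total lines: 7

Answer: 7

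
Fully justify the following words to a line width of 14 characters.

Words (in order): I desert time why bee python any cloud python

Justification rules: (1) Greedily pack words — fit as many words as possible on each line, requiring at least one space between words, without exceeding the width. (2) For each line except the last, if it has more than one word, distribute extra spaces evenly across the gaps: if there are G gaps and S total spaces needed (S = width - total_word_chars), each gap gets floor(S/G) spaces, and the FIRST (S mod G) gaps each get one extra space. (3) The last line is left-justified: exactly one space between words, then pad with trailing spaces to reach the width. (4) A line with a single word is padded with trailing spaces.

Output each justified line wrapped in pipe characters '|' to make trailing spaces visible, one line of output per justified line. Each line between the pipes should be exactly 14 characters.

Line 1: ['I', 'desert', 'time'] (min_width=13, slack=1)
Line 2: ['why', 'bee', 'python'] (min_width=14, slack=0)
Line 3: ['any', 'cloud'] (min_width=9, slack=5)
Line 4: ['python'] (min_width=6, slack=8)

Answer: |I  desert time|
|why bee python|
|any      cloud|
|python        |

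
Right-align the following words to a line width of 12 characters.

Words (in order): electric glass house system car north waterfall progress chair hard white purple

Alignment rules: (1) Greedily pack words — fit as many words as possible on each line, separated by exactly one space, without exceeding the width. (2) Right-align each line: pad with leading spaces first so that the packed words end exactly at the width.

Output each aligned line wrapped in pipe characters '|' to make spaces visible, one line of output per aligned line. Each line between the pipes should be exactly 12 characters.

Answer: |    electric|
| glass house|
|  system car|
|       north|
|   waterfall|
|    progress|
|  chair hard|
|white purple|

Derivation:
Line 1: ['electric'] (min_width=8, slack=4)
Line 2: ['glass', 'house'] (min_width=11, slack=1)
Line 3: ['system', 'car'] (min_width=10, slack=2)
Line 4: ['north'] (min_width=5, slack=7)
Line 5: ['waterfall'] (min_width=9, slack=3)
Line 6: ['progress'] (min_width=8, slack=4)
Line 7: ['chair', 'hard'] (min_width=10, slack=2)
Line 8: ['white', 'purple'] (min_width=12, slack=0)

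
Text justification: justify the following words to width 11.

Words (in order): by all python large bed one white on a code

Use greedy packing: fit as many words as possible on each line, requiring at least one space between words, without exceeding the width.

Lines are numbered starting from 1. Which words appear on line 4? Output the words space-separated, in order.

Line 1: ['by', 'all'] (min_width=6, slack=5)
Line 2: ['python'] (min_width=6, slack=5)
Line 3: ['large', 'bed'] (min_width=9, slack=2)
Line 4: ['one', 'white'] (min_width=9, slack=2)
Line 5: ['on', 'a', 'code'] (min_width=9, slack=2)

Answer: one white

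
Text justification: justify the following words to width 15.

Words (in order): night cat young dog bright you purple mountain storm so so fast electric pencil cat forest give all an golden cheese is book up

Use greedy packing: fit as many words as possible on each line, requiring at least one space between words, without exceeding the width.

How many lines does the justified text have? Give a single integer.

Answer: 10

Derivation:
Line 1: ['night', 'cat', 'young'] (min_width=15, slack=0)
Line 2: ['dog', 'bright', 'you'] (min_width=14, slack=1)
Line 3: ['purple', 'mountain'] (min_width=15, slack=0)
Line 4: ['storm', 'so', 'so'] (min_width=11, slack=4)
Line 5: ['fast', 'electric'] (min_width=13, slack=2)
Line 6: ['pencil', 'cat'] (min_width=10, slack=5)
Line 7: ['forest', 'give', 'all'] (min_width=15, slack=0)
Line 8: ['an', 'golden'] (min_width=9, slack=6)
Line 9: ['cheese', 'is', 'book'] (min_width=14, slack=1)
Line 10: ['up'] (min_width=2, slack=13)
Total lines: 10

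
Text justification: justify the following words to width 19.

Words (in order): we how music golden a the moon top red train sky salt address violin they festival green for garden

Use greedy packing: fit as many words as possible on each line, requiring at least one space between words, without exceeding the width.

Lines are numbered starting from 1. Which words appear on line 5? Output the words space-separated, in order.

Answer: festival green for

Derivation:
Line 1: ['we', 'how', 'music', 'golden'] (min_width=19, slack=0)
Line 2: ['a', 'the', 'moon', 'top', 'red'] (min_width=18, slack=1)
Line 3: ['train', 'sky', 'salt'] (min_width=14, slack=5)
Line 4: ['address', 'violin', 'they'] (min_width=19, slack=0)
Line 5: ['festival', 'green', 'for'] (min_width=18, slack=1)
Line 6: ['garden'] (min_width=6, slack=13)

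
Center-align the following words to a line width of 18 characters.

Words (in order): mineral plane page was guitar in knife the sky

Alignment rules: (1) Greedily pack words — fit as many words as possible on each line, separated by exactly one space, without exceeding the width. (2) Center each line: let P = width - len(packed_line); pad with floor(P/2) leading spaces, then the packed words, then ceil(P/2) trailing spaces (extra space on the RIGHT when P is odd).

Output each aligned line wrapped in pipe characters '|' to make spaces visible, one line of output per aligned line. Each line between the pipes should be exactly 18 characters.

Answer: |mineral plane page|
|  was guitar in   |
|  knife the sky   |

Derivation:
Line 1: ['mineral', 'plane', 'page'] (min_width=18, slack=0)
Line 2: ['was', 'guitar', 'in'] (min_width=13, slack=5)
Line 3: ['knife', 'the', 'sky'] (min_width=13, slack=5)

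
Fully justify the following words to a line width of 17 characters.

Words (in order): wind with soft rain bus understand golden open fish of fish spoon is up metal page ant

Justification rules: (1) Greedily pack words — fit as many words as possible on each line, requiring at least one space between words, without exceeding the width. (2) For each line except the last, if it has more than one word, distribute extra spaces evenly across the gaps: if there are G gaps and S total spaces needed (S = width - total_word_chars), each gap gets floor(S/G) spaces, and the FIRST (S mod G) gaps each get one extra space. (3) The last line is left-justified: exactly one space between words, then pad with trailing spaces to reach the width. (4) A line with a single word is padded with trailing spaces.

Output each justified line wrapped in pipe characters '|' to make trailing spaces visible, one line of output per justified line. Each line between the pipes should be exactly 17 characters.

Line 1: ['wind', 'with', 'soft'] (min_width=14, slack=3)
Line 2: ['rain', 'bus'] (min_width=8, slack=9)
Line 3: ['understand', 'golden'] (min_width=17, slack=0)
Line 4: ['open', 'fish', 'of', 'fish'] (min_width=17, slack=0)
Line 5: ['spoon', 'is', 'up', 'metal'] (min_width=17, slack=0)
Line 6: ['page', 'ant'] (min_width=8, slack=9)

Answer: |wind   with  soft|
|rain          bus|
|understand golden|
|open fish of fish|
|spoon is up metal|
|page ant         |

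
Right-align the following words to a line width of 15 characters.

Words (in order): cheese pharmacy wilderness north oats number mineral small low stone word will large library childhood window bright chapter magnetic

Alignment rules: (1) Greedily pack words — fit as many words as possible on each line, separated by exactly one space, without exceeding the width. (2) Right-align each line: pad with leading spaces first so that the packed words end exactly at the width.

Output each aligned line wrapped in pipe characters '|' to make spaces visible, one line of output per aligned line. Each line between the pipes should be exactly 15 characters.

Answer: |cheese pharmacy|
|     wilderness|
|     north oats|
| number mineral|
|small low stone|
|word will large|
|        library|
|      childhood|
|  window bright|
|        chapter|
|       magnetic|

Derivation:
Line 1: ['cheese', 'pharmacy'] (min_width=15, slack=0)
Line 2: ['wilderness'] (min_width=10, slack=5)
Line 3: ['north', 'oats'] (min_width=10, slack=5)
Line 4: ['number', 'mineral'] (min_width=14, slack=1)
Line 5: ['small', 'low', 'stone'] (min_width=15, slack=0)
Line 6: ['word', 'will', 'large'] (min_width=15, slack=0)
Line 7: ['library'] (min_width=7, slack=8)
Line 8: ['childhood'] (min_width=9, slack=6)
Line 9: ['window', 'bright'] (min_width=13, slack=2)
Line 10: ['chapter'] (min_width=7, slack=8)
Line 11: ['magnetic'] (min_width=8, slack=7)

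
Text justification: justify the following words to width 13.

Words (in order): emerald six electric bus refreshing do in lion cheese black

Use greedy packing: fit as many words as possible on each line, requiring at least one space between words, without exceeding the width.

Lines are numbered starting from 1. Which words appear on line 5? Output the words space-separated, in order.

Answer: cheese black

Derivation:
Line 1: ['emerald', 'six'] (min_width=11, slack=2)
Line 2: ['electric', 'bus'] (min_width=12, slack=1)
Line 3: ['refreshing', 'do'] (min_width=13, slack=0)
Line 4: ['in', 'lion'] (min_width=7, slack=6)
Line 5: ['cheese', 'black'] (min_width=12, slack=1)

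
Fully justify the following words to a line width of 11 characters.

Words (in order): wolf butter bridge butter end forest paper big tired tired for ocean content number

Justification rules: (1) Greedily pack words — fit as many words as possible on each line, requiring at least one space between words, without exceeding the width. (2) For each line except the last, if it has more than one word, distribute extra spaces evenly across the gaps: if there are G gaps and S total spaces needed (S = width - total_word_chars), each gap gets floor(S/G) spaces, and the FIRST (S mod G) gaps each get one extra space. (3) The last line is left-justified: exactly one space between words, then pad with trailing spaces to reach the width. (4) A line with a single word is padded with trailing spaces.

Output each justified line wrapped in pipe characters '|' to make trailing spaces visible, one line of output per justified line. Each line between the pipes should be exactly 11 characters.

Answer: |wolf butter|
|bridge     |
|butter  end|
|forest     |
|paper   big|
|tired tired|
|for   ocean|
|content    |
|number     |

Derivation:
Line 1: ['wolf', 'butter'] (min_width=11, slack=0)
Line 2: ['bridge'] (min_width=6, slack=5)
Line 3: ['butter', 'end'] (min_width=10, slack=1)
Line 4: ['forest'] (min_width=6, slack=5)
Line 5: ['paper', 'big'] (min_width=9, slack=2)
Line 6: ['tired', 'tired'] (min_width=11, slack=0)
Line 7: ['for', 'ocean'] (min_width=9, slack=2)
Line 8: ['content'] (min_width=7, slack=4)
Line 9: ['number'] (min_width=6, slack=5)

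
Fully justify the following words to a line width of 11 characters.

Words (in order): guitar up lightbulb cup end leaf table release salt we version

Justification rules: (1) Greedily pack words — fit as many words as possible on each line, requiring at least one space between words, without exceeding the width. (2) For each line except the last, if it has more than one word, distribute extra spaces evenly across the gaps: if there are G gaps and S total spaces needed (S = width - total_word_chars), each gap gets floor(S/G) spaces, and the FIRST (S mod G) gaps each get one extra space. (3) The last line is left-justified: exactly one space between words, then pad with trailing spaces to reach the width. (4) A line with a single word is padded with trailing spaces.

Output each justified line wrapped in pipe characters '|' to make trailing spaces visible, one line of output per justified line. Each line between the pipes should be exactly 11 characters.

Answer: |guitar   up|
|lightbulb  |
|cup     end|
|leaf  table|
|release    |
|salt     we|
|version    |

Derivation:
Line 1: ['guitar', 'up'] (min_width=9, slack=2)
Line 2: ['lightbulb'] (min_width=9, slack=2)
Line 3: ['cup', 'end'] (min_width=7, slack=4)
Line 4: ['leaf', 'table'] (min_width=10, slack=1)
Line 5: ['release'] (min_width=7, slack=4)
Line 6: ['salt', 'we'] (min_width=7, slack=4)
Line 7: ['version'] (min_width=7, slack=4)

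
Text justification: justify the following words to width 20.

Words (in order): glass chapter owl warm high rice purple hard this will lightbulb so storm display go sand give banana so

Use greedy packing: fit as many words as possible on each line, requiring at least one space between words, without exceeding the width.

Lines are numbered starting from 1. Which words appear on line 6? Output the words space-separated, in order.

Answer: sand give banana so

Derivation:
Line 1: ['glass', 'chapter', 'owl'] (min_width=17, slack=3)
Line 2: ['warm', 'high', 'rice'] (min_width=14, slack=6)
Line 3: ['purple', 'hard', 'this'] (min_width=16, slack=4)
Line 4: ['will', 'lightbulb', 'so'] (min_width=17, slack=3)
Line 5: ['storm', 'display', 'go'] (min_width=16, slack=4)
Line 6: ['sand', 'give', 'banana', 'so'] (min_width=19, slack=1)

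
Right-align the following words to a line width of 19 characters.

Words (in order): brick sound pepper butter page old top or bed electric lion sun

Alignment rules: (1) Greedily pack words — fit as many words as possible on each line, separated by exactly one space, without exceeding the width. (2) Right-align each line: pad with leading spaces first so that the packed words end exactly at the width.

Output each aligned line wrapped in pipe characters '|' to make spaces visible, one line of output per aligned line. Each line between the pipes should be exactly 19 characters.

Line 1: ['brick', 'sound', 'pepper'] (min_width=18, slack=1)
Line 2: ['butter', 'page', 'old', 'top'] (min_width=19, slack=0)
Line 3: ['or', 'bed', 'electric'] (min_width=15, slack=4)
Line 4: ['lion', 'sun'] (min_width=8, slack=11)

Answer: | brick sound pepper|
|butter page old top|
|    or bed electric|
|           lion sun|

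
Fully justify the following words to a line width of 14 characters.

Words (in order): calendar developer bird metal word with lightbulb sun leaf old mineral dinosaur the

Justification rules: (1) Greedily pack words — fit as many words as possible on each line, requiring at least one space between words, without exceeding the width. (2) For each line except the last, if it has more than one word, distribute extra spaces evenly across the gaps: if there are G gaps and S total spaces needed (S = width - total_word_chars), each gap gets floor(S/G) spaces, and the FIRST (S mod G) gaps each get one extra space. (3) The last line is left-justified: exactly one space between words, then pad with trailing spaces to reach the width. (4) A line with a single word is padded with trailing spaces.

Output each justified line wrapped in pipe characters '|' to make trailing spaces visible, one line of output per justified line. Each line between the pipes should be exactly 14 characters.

Line 1: ['calendar'] (min_width=8, slack=6)
Line 2: ['developer', 'bird'] (min_width=14, slack=0)
Line 3: ['metal', 'word'] (min_width=10, slack=4)
Line 4: ['with', 'lightbulb'] (min_width=14, slack=0)
Line 5: ['sun', 'leaf', 'old'] (min_width=12, slack=2)
Line 6: ['mineral'] (min_width=7, slack=7)
Line 7: ['dinosaur', 'the'] (min_width=12, slack=2)

Answer: |calendar      |
|developer bird|
|metal     word|
|with lightbulb|
|sun  leaf  old|
|mineral       |
|dinosaur the  |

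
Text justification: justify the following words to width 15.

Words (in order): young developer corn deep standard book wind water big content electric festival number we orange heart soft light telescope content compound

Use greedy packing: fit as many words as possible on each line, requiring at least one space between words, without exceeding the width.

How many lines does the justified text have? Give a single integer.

Line 1: ['young', 'developer'] (min_width=15, slack=0)
Line 2: ['corn', 'deep'] (min_width=9, slack=6)
Line 3: ['standard', 'book'] (min_width=13, slack=2)
Line 4: ['wind', 'water', 'big'] (min_width=14, slack=1)
Line 5: ['content'] (min_width=7, slack=8)
Line 6: ['electric'] (min_width=8, slack=7)
Line 7: ['festival', 'number'] (min_width=15, slack=0)
Line 8: ['we', 'orange', 'heart'] (min_width=15, slack=0)
Line 9: ['soft', 'light'] (min_width=10, slack=5)
Line 10: ['telescope'] (min_width=9, slack=6)
Line 11: ['content'] (min_width=7, slack=8)
Line 12: ['compound'] (min_width=8, slack=7)
Total lines: 12

Answer: 12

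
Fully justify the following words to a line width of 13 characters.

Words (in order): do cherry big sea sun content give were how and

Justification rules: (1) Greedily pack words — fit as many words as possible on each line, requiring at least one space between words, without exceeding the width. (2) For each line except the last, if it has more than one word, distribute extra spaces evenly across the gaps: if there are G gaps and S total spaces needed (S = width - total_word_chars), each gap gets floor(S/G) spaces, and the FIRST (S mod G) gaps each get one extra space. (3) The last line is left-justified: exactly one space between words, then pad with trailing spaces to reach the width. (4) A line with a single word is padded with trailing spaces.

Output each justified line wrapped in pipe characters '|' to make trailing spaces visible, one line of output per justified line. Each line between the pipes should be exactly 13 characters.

Answer: |do cherry big|
|sea       sun|
|content  give|
|were how and |

Derivation:
Line 1: ['do', 'cherry', 'big'] (min_width=13, slack=0)
Line 2: ['sea', 'sun'] (min_width=7, slack=6)
Line 3: ['content', 'give'] (min_width=12, slack=1)
Line 4: ['were', 'how', 'and'] (min_width=12, slack=1)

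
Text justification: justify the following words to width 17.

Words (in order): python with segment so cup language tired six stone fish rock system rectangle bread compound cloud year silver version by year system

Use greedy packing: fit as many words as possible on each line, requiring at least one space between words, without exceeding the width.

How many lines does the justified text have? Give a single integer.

Line 1: ['python', 'with'] (min_width=11, slack=6)
Line 2: ['segment', 'so', 'cup'] (min_width=14, slack=3)
Line 3: ['language', 'tired'] (min_width=14, slack=3)
Line 4: ['six', 'stone', 'fish'] (min_width=14, slack=3)
Line 5: ['rock', 'system'] (min_width=11, slack=6)
Line 6: ['rectangle', 'bread'] (min_width=15, slack=2)
Line 7: ['compound', 'cloud'] (min_width=14, slack=3)
Line 8: ['year', 'silver'] (min_width=11, slack=6)
Line 9: ['version', 'by', 'year'] (min_width=15, slack=2)
Line 10: ['system'] (min_width=6, slack=11)
Total lines: 10

Answer: 10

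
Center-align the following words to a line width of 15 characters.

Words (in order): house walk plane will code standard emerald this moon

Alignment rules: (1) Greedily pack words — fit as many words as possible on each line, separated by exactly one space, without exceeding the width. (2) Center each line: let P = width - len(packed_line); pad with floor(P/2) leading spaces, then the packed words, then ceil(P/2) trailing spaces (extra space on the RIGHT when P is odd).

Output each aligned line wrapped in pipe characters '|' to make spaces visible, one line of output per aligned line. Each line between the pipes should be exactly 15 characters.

Line 1: ['house', 'walk'] (min_width=10, slack=5)
Line 2: ['plane', 'will', 'code'] (min_width=15, slack=0)
Line 3: ['standard'] (min_width=8, slack=7)
Line 4: ['emerald', 'this'] (min_width=12, slack=3)
Line 5: ['moon'] (min_width=4, slack=11)

Answer: |  house walk   |
|plane will code|
|   standard    |
| emerald this  |
|     moon      |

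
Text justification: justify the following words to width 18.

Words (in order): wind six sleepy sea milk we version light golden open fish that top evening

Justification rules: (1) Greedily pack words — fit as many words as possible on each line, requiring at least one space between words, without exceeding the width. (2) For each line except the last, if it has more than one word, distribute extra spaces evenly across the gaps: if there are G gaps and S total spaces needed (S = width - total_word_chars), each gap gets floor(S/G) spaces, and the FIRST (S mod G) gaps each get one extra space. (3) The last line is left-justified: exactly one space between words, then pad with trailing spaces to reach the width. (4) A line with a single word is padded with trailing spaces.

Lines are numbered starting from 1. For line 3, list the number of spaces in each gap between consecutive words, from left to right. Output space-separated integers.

Answer: 6

Derivation:
Line 1: ['wind', 'six', 'sleepy'] (min_width=15, slack=3)
Line 2: ['sea', 'milk', 'we'] (min_width=11, slack=7)
Line 3: ['version', 'light'] (min_width=13, slack=5)
Line 4: ['golden', 'open', 'fish'] (min_width=16, slack=2)
Line 5: ['that', 'top', 'evening'] (min_width=16, slack=2)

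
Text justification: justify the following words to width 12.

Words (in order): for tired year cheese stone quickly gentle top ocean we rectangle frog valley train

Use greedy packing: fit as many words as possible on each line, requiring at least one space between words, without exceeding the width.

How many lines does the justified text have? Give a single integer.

Answer: 9

Derivation:
Line 1: ['for', 'tired'] (min_width=9, slack=3)
Line 2: ['year', 'cheese'] (min_width=11, slack=1)
Line 3: ['stone'] (min_width=5, slack=7)
Line 4: ['quickly'] (min_width=7, slack=5)
Line 5: ['gentle', 'top'] (min_width=10, slack=2)
Line 6: ['ocean', 'we'] (min_width=8, slack=4)
Line 7: ['rectangle'] (min_width=9, slack=3)
Line 8: ['frog', 'valley'] (min_width=11, slack=1)
Line 9: ['train'] (min_width=5, slack=7)
Total lines: 9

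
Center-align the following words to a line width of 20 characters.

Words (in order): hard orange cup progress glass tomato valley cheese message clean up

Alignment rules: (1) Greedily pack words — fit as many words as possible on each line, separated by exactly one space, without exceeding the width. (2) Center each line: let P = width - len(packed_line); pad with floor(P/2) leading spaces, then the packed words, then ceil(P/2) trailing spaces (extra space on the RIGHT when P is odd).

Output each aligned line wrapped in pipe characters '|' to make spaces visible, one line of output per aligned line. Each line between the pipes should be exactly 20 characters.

Line 1: ['hard', 'orange', 'cup'] (min_width=15, slack=5)
Line 2: ['progress', 'glass'] (min_width=14, slack=6)
Line 3: ['tomato', 'valley', 'cheese'] (min_width=20, slack=0)
Line 4: ['message', 'clean', 'up'] (min_width=16, slack=4)

Answer: |  hard orange cup   |
|   progress glass   |
|tomato valley cheese|
|  message clean up  |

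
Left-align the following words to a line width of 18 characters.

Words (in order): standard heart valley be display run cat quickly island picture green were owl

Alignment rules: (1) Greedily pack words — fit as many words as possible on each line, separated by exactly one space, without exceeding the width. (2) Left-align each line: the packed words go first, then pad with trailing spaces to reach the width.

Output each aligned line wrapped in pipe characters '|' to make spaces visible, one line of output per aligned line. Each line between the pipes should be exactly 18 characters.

Line 1: ['standard', 'heart'] (min_width=14, slack=4)
Line 2: ['valley', 'be', 'display'] (min_width=17, slack=1)
Line 3: ['run', 'cat', 'quickly'] (min_width=15, slack=3)
Line 4: ['island', 'picture'] (min_width=14, slack=4)
Line 5: ['green', 'were', 'owl'] (min_width=14, slack=4)

Answer: |standard heart    |
|valley be display |
|run cat quickly   |
|island picture    |
|green were owl    |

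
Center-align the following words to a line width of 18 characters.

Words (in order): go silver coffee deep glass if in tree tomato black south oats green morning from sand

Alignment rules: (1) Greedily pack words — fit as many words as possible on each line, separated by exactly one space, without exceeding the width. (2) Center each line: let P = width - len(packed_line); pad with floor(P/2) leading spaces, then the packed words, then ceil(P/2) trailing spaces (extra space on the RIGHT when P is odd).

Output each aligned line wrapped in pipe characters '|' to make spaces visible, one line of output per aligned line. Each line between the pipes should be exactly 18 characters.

Answer: | go silver coffee |
| deep glass if in |
|tree tomato black |
| south oats green |
|morning from sand |

Derivation:
Line 1: ['go', 'silver', 'coffee'] (min_width=16, slack=2)
Line 2: ['deep', 'glass', 'if', 'in'] (min_width=16, slack=2)
Line 3: ['tree', 'tomato', 'black'] (min_width=17, slack=1)
Line 4: ['south', 'oats', 'green'] (min_width=16, slack=2)
Line 5: ['morning', 'from', 'sand'] (min_width=17, slack=1)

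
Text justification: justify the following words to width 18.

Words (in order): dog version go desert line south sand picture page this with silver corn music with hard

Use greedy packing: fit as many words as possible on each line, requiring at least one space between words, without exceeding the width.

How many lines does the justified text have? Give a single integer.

Line 1: ['dog', 'version', 'go'] (min_width=14, slack=4)
Line 2: ['desert', 'line', 'south'] (min_width=17, slack=1)
Line 3: ['sand', 'picture', 'page'] (min_width=17, slack=1)
Line 4: ['this', 'with', 'silver'] (min_width=16, slack=2)
Line 5: ['corn', 'music', 'with'] (min_width=15, slack=3)
Line 6: ['hard'] (min_width=4, slack=14)
Total lines: 6

Answer: 6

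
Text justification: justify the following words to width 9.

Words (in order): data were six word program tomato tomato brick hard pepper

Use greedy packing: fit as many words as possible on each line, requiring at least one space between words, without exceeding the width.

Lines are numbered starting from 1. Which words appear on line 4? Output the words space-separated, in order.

Answer: tomato

Derivation:
Line 1: ['data', 'were'] (min_width=9, slack=0)
Line 2: ['six', 'word'] (min_width=8, slack=1)
Line 3: ['program'] (min_width=7, slack=2)
Line 4: ['tomato'] (min_width=6, slack=3)
Line 5: ['tomato'] (min_width=6, slack=3)
Line 6: ['brick'] (min_width=5, slack=4)
Line 7: ['hard'] (min_width=4, slack=5)
Line 8: ['pepper'] (min_width=6, slack=3)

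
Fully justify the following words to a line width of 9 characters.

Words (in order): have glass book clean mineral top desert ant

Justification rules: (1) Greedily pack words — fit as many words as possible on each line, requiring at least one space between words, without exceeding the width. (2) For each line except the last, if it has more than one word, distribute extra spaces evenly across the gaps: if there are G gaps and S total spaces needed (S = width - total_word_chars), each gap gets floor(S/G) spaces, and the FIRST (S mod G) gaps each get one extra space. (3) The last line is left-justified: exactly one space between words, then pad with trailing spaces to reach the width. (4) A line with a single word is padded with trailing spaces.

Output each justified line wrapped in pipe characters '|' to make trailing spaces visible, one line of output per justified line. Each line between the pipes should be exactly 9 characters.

Answer: |have     |
|glass    |
|book     |
|clean    |
|mineral  |
|top      |
|desert   |
|ant      |

Derivation:
Line 1: ['have'] (min_width=4, slack=5)
Line 2: ['glass'] (min_width=5, slack=4)
Line 3: ['book'] (min_width=4, slack=5)
Line 4: ['clean'] (min_width=5, slack=4)
Line 5: ['mineral'] (min_width=7, slack=2)
Line 6: ['top'] (min_width=3, slack=6)
Line 7: ['desert'] (min_width=6, slack=3)
Line 8: ['ant'] (min_width=3, slack=6)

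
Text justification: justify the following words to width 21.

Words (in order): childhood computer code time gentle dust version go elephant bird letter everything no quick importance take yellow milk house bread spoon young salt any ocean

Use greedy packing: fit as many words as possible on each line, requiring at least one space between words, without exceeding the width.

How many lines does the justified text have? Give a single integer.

Line 1: ['childhood', 'computer'] (min_width=18, slack=3)
Line 2: ['code', 'time', 'gentle', 'dust'] (min_width=21, slack=0)
Line 3: ['version', 'go', 'elephant'] (min_width=19, slack=2)
Line 4: ['bird', 'letter'] (min_width=11, slack=10)
Line 5: ['everything', 'no', 'quick'] (min_width=19, slack=2)
Line 6: ['importance', 'take'] (min_width=15, slack=6)
Line 7: ['yellow', 'milk', 'house'] (min_width=17, slack=4)
Line 8: ['bread', 'spoon', 'young'] (min_width=17, slack=4)
Line 9: ['salt', 'any', 'ocean'] (min_width=14, slack=7)
Total lines: 9

Answer: 9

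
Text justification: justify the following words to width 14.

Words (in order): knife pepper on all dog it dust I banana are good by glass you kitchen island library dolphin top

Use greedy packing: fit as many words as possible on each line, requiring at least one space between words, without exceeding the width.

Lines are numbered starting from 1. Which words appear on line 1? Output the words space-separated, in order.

Answer: knife pepper

Derivation:
Line 1: ['knife', 'pepper'] (min_width=12, slack=2)
Line 2: ['on', 'all', 'dog', 'it'] (min_width=13, slack=1)
Line 3: ['dust', 'I', 'banana'] (min_width=13, slack=1)
Line 4: ['are', 'good', 'by'] (min_width=11, slack=3)
Line 5: ['glass', 'you'] (min_width=9, slack=5)
Line 6: ['kitchen', 'island'] (min_width=14, slack=0)
Line 7: ['library'] (min_width=7, slack=7)
Line 8: ['dolphin', 'top'] (min_width=11, slack=3)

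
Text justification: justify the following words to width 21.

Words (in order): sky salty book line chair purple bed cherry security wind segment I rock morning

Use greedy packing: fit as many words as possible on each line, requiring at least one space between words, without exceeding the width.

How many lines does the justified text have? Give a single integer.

Answer: 5

Derivation:
Line 1: ['sky', 'salty', 'book', 'line'] (min_width=19, slack=2)
Line 2: ['chair', 'purple', 'bed'] (min_width=16, slack=5)
Line 3: ['cherry', 'security', 'wind'] (min_width=20, slack=1)
Line 4: ['segment', 'I', 'rock'] (min_width=14, slack=7)
Line 5: ['morning'] (min_width=7, slack=14)
Total lines: 5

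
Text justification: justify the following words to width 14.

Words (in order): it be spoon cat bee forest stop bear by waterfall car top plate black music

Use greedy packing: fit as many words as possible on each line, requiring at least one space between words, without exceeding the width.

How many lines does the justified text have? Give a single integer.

Line 1: ['it', 'be', 'spoon'] (min_width=11, slack=3)
Line 2: ['cat', 'bee', 'forest'] (min_width=14, slack=0)
Line 3: ['stop', 'bear', 'by'] (min_width=12, slack=2)
Line 4: ['waterfall', 'car'] (min_width=13, slack=1)
Line 5: ['top', 'plate'] (min_width=9, slack=5)
Line 6: ['black', 'music'] (min_width=11, slack=3)
Total lines: 6

Answer: 6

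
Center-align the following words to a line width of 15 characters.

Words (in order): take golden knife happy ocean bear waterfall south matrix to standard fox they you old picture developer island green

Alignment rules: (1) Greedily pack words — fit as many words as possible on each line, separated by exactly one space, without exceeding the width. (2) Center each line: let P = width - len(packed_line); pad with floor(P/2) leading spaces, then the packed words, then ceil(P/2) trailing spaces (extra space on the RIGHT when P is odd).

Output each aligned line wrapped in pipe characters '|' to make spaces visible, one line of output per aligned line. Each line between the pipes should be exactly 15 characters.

Answer: |  take golden  |
|  knife happy  |
|  ocean bear   |
|waterfall south|
|   matrix to   |
| standard fox  |
| they you old  |
|    picture    |
|   developer   |
| island green  |

Derivation:
Line 1: ['take', 'golden'] (min_width=11, slack=4)
Line 2: ['knife', 'happy'] (min_width=11, slack=4)
Line 3: ['ocean', 'bear'] (min_width=10, slack=5)
Line 4: ['waterfall', 'south'] (min_width=15, slack=0)
Line 5: ['matrix', 'to'] (min_width=9, slack=6)
Line 6: ['standard', 'fox'] (min_width=12, slack=3)
Line 7: ['they', 'you', 'old'] (min_width=12, slack=3)
Line 8: ['picture'] (min_width=7, slack=8)
Line 9: ['developer'] (min_width=9, slack=6)
Line 10: ['island', 'green'] (min_width=12, slack=3)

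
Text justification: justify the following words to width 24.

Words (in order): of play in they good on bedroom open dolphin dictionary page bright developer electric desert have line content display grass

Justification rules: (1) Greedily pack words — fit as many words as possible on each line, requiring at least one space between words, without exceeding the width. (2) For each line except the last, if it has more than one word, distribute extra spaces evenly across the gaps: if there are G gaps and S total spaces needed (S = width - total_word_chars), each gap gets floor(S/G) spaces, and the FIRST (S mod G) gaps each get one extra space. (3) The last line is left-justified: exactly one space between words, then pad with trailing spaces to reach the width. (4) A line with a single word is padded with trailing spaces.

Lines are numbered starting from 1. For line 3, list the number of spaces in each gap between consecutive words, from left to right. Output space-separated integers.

Line 1: ['of', 'play', 'in', 'they', 'good', 'on'] (min_width=23, slack=1)
Line 2: ['bedroom', 'open', 'dolphin'] (min_width=20, slack=4)
Line 3: ['dictionary', 'page', 'bright'] (min_width=22, slack=2)
Line 4: ['developer', 'electric'] (min_width=18, slack=6)
Line 5: ['desert', 'have', 'line', 'content'] (min_width=24, slack=0)
Line 6: ['display', 'grass'] (min_width=13, slack=11)

Answer: 2 2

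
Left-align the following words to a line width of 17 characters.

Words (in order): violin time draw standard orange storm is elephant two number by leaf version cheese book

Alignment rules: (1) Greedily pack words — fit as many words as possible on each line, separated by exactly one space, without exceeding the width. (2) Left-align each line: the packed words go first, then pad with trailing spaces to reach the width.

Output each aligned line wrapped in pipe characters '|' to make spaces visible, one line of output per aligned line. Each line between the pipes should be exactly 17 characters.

Answer: |violin time draw |
|standard orange  |
|storm is elephant|
|two number by    |
|leaf version     |
|cheese book      |

Derivation:
Line 1: ['violin', 'time', 'draw'] (min_width=16, slack=1)
Line 2: ['standard', 'orange'] (min_width=15, slack=2)
Line 3: ['storm', 'is', 'elephant'] (min_width=17, slack=0)
Line 4: ['two', 'number', 'by'] (min_width=13, slack=4)
Line 5: ['leaf', 'version'] (min_width=12, slack=5)
Line 6: ['cheese', 'book'] (min_width=11, slack=6)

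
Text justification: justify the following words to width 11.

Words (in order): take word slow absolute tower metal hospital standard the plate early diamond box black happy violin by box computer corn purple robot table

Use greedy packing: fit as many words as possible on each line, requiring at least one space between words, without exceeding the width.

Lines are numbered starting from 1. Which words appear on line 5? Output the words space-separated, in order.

Answer: hospital

Derivation:
Line 1: ['take', 'word'] (min_width=9, slack=2)
Line 2: ['slow'] (min_width=4, slack=7)
Line 3: ['absolute'] (min_width=8, slack=3)
Line 4: ['tower', 'metal'] (min_width=11, slack=0)
Line 5: ['hospital'] (min_width=8, slack=3)
Line 6: ['standard'] (min_width=8, slack=3)
Line 7: ['the', 'plate'] (min_width=9, slack=2)
Line 8: ['early'] (min_width=5, slack=6)
Line 9: ['diamond', 'box'] (min_width=11, slack=0)
Line 10: ['black', 'happy'] (min_width=11, slack=0)
Line 11: ['violin', 'by'] (min_width=9, slack=2)
Line 12: ['box'] (min_width=3, slack=8)
Line 13: ['computer'] (min_width=8, slack=3)
Line 14: ['corn', 'purple'] (min_width=11, slack=0)
Line 15: ['robot', 'table'] (min_width=11, slack=0)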